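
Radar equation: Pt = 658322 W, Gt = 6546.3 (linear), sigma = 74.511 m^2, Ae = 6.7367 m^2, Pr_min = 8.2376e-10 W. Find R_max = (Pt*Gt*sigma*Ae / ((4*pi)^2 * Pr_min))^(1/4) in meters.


R^4 = 658322*6546.3*74.511*6.7367 / ((4*pi)^2 * 8.2376e-10) = 1.662959e+19
R_max = 1.662959e+19^0.25 = 63859 m

63859 m


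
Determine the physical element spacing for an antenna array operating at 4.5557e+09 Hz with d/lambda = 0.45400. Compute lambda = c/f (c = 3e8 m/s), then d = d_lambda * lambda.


lambda = c / f = 3.0000e+08 / 4.5557e+09 = 0.06585157 m
d = 0.45400 * 0.06585157 = 0.02990 m

0.02990 m


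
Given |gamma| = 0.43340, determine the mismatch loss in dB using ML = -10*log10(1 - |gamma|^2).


ML = -10 * log10(1 - 0.43340^2) = -10 * log10(0.81216444) = 0.9036 dB

0.9036 dB


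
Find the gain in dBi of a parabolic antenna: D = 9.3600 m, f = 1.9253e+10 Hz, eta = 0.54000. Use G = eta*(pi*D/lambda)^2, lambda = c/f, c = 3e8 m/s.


lambda = c / f = 3.0000e+08 / 1.9253e+10 = 0.01558199 m
G_linear = 0.54000 * (pi * 9.3600 / 0.01558199)^2 = 1.923089e+06
G_dBi = 10 * log10(1.923089e+06) = 62.84 dBi

62.84 dBi


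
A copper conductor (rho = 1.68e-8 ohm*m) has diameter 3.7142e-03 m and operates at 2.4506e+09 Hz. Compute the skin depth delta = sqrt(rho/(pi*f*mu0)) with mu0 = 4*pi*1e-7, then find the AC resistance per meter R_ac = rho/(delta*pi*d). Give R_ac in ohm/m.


delta = sqrt(1.68e-8 / (pi * 2.4506e+09 * 4*pi*1e-7)) = 1.317767e-06 m
R_ac = 1.68e-8 / (1.317767e-06 * pi * 3.7142e-03) = 1.093 ohm/m

1.093 ohm/m


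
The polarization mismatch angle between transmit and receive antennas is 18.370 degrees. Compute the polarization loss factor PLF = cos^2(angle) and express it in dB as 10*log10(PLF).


PLF_linear = cos^2(18.370 deg) = 0.9006791
PLF_dB = 10 * log10(0.9006791) = -0.4543 dB

-0.4543 dB


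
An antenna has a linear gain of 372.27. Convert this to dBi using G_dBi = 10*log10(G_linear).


G_dBi = 10 * log10(372.27) = 25.71 dBi

25.71 dBi


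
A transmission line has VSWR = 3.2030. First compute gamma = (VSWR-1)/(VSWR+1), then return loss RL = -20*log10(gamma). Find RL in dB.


gamma = (3.2030 - 1) / (3.2030 + 1) = 0.5241494
RL = -20 * log10(0.5241494) = 5.611 dB

5.611 dB


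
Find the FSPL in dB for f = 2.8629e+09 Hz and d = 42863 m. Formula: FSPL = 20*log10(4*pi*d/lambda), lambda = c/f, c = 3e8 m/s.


lambda = c / f = 3.0000e+08 / 2.8629e+09 = 0.1047889 m
FSPL = 20 * log10(4*pi*42863/0.1047889) = 134.2 dB

134.2 dB


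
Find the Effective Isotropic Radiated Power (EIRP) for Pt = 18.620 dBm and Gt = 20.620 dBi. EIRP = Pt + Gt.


EIRP = Pt + Gt = 18.620 + 20.620 = 39.24 dBm

39.24 dBm


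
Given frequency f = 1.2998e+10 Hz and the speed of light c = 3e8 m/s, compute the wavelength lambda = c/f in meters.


lambda = c / f = 3.0000e+08 / 1.2998e+10 = 0.02308 m

0.02308 m


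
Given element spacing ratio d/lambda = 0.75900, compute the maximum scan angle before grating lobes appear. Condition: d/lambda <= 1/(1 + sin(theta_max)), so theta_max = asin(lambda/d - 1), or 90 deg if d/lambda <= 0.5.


lambda/d - 1 = 1/0.75900 - 1 = 0.3175231
theta_max = asin(0.3175231) = 18.51 deg

18.51 deg


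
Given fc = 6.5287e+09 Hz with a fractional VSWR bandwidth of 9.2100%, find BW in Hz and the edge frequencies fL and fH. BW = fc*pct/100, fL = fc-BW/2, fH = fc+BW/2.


BW = 6.5287e+09 * 9.2100/100 = 6.012933e+08 Hz
fL = 6.5287e+09 - 6.012933e+08/2 = 6.228e+09 Hz
fH = 6.5287e+09 + 6.012933e+08/2 = 6.829e+09 Hz

BW=6.013e+08 Hz, fL=6.228e+09 Hz, fH=6.829e+09 Hz


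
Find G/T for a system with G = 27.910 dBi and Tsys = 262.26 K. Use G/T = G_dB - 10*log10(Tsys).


G/T = 27.910 - 10*log10(262.26) = 27.910 - 24.18732 = 3.723 dB/K

3.723 dB/K


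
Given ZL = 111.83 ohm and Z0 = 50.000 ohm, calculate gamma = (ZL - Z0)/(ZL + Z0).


gamma = (111.83 - 50.000) / (111.83 + 50.000) = 0.3821

0.3821


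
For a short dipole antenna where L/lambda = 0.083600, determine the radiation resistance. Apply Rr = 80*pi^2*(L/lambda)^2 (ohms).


Rr = 80 * pi^2 * (0.083600)^2 = 80 * 9.869604 * 6.988960e-03 = 5.518 ohm

5.518 ohm


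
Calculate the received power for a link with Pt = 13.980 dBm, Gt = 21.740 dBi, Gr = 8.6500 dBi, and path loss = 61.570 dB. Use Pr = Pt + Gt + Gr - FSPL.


Pr = 13.980 + 21.740 + 8.6500 - 61.570 = -17.20 dBm

-17.20 dBm


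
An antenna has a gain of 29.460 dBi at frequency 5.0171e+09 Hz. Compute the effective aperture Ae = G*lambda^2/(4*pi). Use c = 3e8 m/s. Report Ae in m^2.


lambda = c / f = 3.0000e+08 / 5.0171e+09 = 0.05979550 m
G_linear = 10^(29.460/10) = 883.0799
Ae = G_linear * lambda^2 / (4*pi) = 883.0799 * 0.05979550^2 / (4*pi) = 0.2513 m^2

0.2513 m^2


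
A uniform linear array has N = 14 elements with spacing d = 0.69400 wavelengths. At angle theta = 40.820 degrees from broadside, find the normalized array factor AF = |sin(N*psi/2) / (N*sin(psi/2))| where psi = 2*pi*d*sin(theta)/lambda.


psi = 2*pi*0.69400*sin(40.820 deg) = 2.850413 rad
AF = |sin(14*2.850413/2) / (14*sin(2.850413/2))| = 0.06445

0.06445


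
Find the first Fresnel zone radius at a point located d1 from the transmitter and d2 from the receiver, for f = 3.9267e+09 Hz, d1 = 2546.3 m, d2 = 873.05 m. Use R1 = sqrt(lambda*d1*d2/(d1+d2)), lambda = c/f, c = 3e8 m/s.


lambda = c / f = 3.0000e+08 / 3.9267e+09 = 0.07640003 m
R1 = sqrt(0.07640003 * 2546.3 * 873.05 / (2546.3 + 873.05)) = 7.048 m

7.048 m


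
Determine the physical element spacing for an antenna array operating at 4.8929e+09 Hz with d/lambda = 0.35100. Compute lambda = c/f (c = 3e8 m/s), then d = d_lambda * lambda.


lambda = c / f = 3.0000e+08 / 4.8929e+09 = 0.06131333 m
d = 0.35100 * 0.06131333 = 0.02152 m

0.02152 m


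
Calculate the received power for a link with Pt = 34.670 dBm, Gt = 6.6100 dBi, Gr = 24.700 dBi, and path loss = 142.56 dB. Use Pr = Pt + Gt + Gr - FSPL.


Pr = 34.670 + 6.6100 + 24.700 - 142.56 = -76.58 dBm

-76.58 dBm


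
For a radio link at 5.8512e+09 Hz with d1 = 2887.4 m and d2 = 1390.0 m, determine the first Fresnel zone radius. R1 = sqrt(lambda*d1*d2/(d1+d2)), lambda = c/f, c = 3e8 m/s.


lambda = c / f = 3.0000e+08 / 5.8512e+09 = 0.05127153 m
R1 = sqrt(0.05127153 * 2887.4 * 1390.0 / (2887.4 + 1390.0)) = 6.936 m

6.936 m


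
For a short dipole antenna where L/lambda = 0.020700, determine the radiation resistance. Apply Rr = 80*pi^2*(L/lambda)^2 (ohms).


Rr = 80 * pi^2 * (0.020700)^2 = 80 * 9.869604 * 4.284900e-04 = 0.3383 ohm

0.3383 ohm


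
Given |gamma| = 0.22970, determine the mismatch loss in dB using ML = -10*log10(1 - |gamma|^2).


ML = -10 * log10(1 - 0.22970^2) = -10 * log10(0.94723791) = 0.2354 dB

0.2354 dB


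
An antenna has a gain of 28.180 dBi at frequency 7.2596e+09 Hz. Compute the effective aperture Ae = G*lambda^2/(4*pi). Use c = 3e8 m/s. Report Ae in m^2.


lambda = c / f = 3.0000e+08 / 7.2596e+09 = 0.04132459 m
G_linear = 10^(28.180/10) = 657.6578
Ae = G_linear * lambda^2 / (4*pi) = 657.6578 * 0.04132459^2 / (4*pi) = 0.08937 m^2

0.08937 m^2


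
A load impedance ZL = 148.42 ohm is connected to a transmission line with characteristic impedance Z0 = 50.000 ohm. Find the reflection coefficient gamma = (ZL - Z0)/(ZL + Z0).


gamma = (148.42 - 50.000) / (148.42 + 50.000) = 0.4960

0.4960


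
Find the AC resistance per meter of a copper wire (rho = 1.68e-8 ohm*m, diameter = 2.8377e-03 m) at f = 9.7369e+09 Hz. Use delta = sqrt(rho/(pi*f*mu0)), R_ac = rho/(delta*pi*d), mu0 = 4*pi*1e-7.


delta = sqrt(1.68e-8 / (pi * 9.7369e+09 * 4*pi*1e-7)) = 6.610958e-07 m
R_ac = 1.68e-8 / (6.610958e-07 * pi * 2.8377e-03) = 2.851 ohm/m

2.851 ohm/m


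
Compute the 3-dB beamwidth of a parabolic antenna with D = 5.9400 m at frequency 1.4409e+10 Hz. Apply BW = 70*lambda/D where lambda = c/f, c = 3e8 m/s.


lambda = c / f = 3.0000e+08 / 1.4409e+10 = 0.02082032 m
BW = 70 * 0.02082032 / 5.9400 = 0.2454 deg

0.2454 deg


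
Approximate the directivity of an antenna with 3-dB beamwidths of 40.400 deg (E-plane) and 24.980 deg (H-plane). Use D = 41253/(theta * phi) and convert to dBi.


D_linear = 41253 / (40.400 * 24.980) = 40.87726
D_dBi = 10 * log10(40.87726) = 16.11 dBi

16.11 dBi


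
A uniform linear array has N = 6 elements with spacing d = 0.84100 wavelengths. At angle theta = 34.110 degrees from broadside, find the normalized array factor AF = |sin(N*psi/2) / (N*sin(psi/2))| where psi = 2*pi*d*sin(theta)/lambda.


psi = 2*pi*0.84100*sin(34.110 deg) = 2.963269 rad
AF = |sin(6*2.963269/2) / (6*sin(2.963269/2))| = 0.08531

0.08531


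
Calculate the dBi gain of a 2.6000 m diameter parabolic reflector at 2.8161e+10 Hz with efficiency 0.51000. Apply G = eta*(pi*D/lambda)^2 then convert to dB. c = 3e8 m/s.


lambda = c / f = 3.0000e+08 / 2.8161e+10 = 0.01065303 m
G_linear = 0.51000 * (pi * 2.6000 / 0.01065303)^2 = 299826.7
G_dBi = 10 * log10(299826.7) = 54.77 dBi

54.77 dBi


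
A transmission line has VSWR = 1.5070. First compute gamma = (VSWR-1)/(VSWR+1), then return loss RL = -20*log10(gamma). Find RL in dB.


gamma = (1.5070 - 1) / (1.5070 + 1) = 0.2022337
RL = -20 * log10(0.2022337) = 13.88 dB

13.88 dB


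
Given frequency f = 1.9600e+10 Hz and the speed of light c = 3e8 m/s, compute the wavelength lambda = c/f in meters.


lambda = c / f = 3.0000e+08 / 1.9600e+10 = 0.01531 m

0.01531 m


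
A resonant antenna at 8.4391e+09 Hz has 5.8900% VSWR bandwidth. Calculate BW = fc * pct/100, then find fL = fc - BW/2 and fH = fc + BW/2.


BW = 8.4391e+09 * 5.8900/100 = 4.970630e+08 Hz
fL = 8.4391e+09 - 4.970630e+08/2 = 8.191e+09 Hz
fH = 8.4391e+09 + 4.970630e+08/2 = 8.688e+09 Hz

BW=4.971e+08 Hz, fL=8.191e+09 Hz, fH=8.688e+09 Hz


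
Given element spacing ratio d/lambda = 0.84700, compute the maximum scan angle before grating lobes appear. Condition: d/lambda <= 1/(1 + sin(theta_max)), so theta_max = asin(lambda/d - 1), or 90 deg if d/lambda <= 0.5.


lambda/d - 1 = 1/0.84700 - 1 = 0.1806375
theta_max = asin(0.1806375) = 10.41 deg

10.41 deg


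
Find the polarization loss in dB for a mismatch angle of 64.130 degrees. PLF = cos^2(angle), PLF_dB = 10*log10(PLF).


PLF_linear = cos^2(64.130 deg) = 0.1903845
PLF_dB = 10 * log10(0.1903845) = -7.204 dB

-7.204 dB


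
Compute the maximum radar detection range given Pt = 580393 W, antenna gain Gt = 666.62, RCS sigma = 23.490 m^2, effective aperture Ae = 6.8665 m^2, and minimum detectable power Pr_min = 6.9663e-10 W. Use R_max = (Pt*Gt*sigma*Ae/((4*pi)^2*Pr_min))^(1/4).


R^4 = 580393*666.62*23.490*6.8665 / ((4*pi)^2 * 6.9663e-10) = 5.672794e+17
R_max = 5.672794e+17^0.25 = 27444 m

27444 m


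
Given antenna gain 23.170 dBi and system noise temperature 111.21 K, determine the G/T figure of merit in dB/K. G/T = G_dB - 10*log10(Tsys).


G/T = 23.170 - 10*log10(111.21) = 23.170 - 20.46144 = 2.709 dB/K

2.709 dB/K


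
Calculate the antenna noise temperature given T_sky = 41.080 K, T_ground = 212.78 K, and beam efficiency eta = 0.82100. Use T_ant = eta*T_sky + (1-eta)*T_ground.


T_ant = 0.82100 * 41.080 + (1 - 0.82100) * 212.78 = 71.81 K

71.81 K


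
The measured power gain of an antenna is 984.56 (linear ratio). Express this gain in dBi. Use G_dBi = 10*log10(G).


G_dBi = 10 * log10(984.56) = 29.93 dBi

29.93 dBi


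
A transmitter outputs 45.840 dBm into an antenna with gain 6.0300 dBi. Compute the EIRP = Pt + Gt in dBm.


EIRP = Pt + Gt = 45.840 + 6.0300 = 51.87 dBm

51.87 dBm


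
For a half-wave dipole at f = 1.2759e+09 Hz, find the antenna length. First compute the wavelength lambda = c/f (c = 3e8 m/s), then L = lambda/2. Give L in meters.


lambda = c / f = 3.0000e+08 / 1.2759e+09 = 0.2351281 m
L = lambda / 2 = 0.2351281 / 2 = 0.1176 m

0.1176 m


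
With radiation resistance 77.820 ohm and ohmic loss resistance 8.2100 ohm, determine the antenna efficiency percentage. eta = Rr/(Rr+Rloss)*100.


eta = 77.820 / (77.820 + 8.2100) * 100 = 90.46%

90.46%


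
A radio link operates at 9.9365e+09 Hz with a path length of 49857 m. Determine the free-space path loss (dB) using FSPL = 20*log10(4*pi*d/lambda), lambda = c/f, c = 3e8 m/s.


lambda = c / f = 3.0000e+08 / 9.9365e+09 = 0.03019172 m
FSPL = 20 * log10(4*pi*49857/0.03019172) = 146.3 dB

146.3 dB


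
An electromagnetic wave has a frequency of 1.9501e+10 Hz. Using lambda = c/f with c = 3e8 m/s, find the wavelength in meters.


lambda = c / f = 3.0000e+08 / 1.9501e+10 = 0.01538 m

0.01538 m


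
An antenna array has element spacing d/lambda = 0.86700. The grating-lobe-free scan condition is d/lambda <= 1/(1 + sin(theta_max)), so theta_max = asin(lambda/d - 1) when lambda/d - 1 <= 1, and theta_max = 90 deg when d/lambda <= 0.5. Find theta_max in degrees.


lambda/d - 1 = 1/0.86700 - 1 = 0.1534025
theta_max = asin(0.1534025) = 8.824 deg

8.824 deg


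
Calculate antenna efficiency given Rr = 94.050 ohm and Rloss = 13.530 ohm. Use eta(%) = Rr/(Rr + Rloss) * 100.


eta = 94.050 / (94.050 + 13.530) * 100 = 87.42%

87.42%


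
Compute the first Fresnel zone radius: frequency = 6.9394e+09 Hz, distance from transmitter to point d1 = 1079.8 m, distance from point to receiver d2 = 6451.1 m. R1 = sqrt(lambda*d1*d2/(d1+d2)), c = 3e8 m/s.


lambda = c / f = 3.0000e+08 / 6.9394e+09 = 0.04323140 m
R1 = sqrt(0.04323140 * 1079.8 * 6451.1 / (1079.8 + 6451.1)) = 6.324 m

6.324 m


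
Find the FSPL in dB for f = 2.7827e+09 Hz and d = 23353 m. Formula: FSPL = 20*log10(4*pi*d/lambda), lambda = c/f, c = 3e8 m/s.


lambda = c / f = 3.0000e+08 / 2.7827e+09 = 0.1078090 m
FSPL = 20 * log10(4*pi*23353/0.1078090) = 128.7 dB

128.7 dB


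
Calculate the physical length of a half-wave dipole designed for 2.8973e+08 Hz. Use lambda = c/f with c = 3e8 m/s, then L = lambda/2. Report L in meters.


lambda = c / f = 3.0000e+08 / 2.8973e+08 = 1.035447 m
L = lambda / 2 = 1.035447 / 2 = 0.5177 m

0.5177 m


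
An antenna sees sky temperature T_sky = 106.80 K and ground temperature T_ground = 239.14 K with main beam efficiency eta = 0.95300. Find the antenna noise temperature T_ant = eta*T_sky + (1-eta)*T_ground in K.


T_ant = 0.95300 * 106.80 + (1 - 0.95300) * 239.14 = 113.0 K

113.0 K


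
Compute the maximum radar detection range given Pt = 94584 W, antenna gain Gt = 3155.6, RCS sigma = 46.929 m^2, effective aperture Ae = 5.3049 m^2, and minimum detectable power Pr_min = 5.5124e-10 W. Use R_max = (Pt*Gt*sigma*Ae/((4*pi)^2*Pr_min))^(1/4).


R^4 = 94584*3155.6*46.929*5.3049 / ((4*pi)^2 * 5.5124e-10) = 8.536064e+17
R_max = 8.536064e+17^0.25 = 30396 m

30396 m


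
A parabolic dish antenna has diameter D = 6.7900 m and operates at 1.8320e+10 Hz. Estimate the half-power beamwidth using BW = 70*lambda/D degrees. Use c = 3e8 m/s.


lambda = c / f = 3.0000e+08 / 1.8320e+10 = 0.01637555 m
BW = 70 * 0.01637555 / 6.7900 = 0.1688 deg

0.1688 deg


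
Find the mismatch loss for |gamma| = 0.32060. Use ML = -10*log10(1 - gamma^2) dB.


ML = -10 * log10(1 - 0.32060^2) = -10 * log10(0.89721564) = 0.4710 dB

0.4710 dB


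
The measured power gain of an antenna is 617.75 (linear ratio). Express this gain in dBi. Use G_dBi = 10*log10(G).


G_dBi = 10 * log10(617.75) = 27.91 dBi

27.91 dBi


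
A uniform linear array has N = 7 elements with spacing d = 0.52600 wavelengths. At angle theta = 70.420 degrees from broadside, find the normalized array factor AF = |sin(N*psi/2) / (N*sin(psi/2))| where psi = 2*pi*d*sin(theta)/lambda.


psi = 2*pi*0.52600*sin(70.420 deg) = 3.113845 rad
AF = |sin(7*3.113845/2) / (7*sin(3.113845/2))| = 0.1422

0.1422


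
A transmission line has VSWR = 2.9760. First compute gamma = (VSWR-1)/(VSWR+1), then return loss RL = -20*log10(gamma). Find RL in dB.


gamma = (2.9760 - 1) / (2.9760 + 1) = 0.4969819
RL = -20 * log10(0.4969819) = 6.073 dB

6.073 dB


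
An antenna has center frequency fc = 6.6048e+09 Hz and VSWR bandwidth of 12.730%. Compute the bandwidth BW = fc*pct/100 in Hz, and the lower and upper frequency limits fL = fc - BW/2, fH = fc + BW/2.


BW = 6.6048e+09 * 12.730/100 = 8.407910e+08 Hz
fL = 6.6048e+09 - 8.407910e+08/2 = 6.184e+09 Hz
fH = 6.6048e+09 + 8.407910e+08/2 = 7.025e+09 Hz

BW=8.408e+08 Hz, fL=6.184e+09 Hz, fH=7.025e+09 Hz


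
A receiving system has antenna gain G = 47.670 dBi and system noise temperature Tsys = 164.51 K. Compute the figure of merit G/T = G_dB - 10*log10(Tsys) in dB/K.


G/T = 47.670 - 10*log10(164.51) = 47.670 - 22.16192 = 25.51 dB/K

25.51 dB/K


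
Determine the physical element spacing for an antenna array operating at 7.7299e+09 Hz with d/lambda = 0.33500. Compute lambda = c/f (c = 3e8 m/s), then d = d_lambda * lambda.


lambda = c / f = 3.0000e+08 / 7.7299e+09 = 0.03881033 m
d = 0.33500 * 0.03881033 = 0.01300 m

0.01300 m


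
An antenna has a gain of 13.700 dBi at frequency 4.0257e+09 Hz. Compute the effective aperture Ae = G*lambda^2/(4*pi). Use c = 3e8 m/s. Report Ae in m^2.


lambda = c / f = 3.0000e+08 / 4.0257e+09 = 0.07452120 m
G_linear = 10^(13.700/10) = 23.44229
Ae = G_linear * lambda^2 / (4*pi) = 23.44229 * 0.07452120^2 / (4*pi) = 0.01036 m^2

0.01036 m^2


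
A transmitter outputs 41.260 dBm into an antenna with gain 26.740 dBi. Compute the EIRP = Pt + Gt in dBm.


EIRP = Pt + Gt = 41.260 + 26.740 = 68.00 dBm

68.00 dBm


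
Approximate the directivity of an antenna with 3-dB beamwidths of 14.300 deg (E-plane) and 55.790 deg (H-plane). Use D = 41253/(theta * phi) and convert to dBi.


D_linear = 41253 / (14.300 * 55.790) = 51.70864
D_dBi = 10 * log10(51.70864) = 17.14 dBi

17.14 dBi


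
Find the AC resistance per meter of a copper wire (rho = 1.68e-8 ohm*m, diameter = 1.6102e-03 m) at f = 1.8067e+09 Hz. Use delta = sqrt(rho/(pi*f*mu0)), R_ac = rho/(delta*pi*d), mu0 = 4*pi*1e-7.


delta = sqrt(1.68e-8 / (pi * 1.8067e+09 * 4*pi*1e-7)) = 1.534729e-06 m
R_ac = 1.68e-8 / (1.534729e-06 * pi * 1.6102e-03) = 2.164 ohm/m

2.164 ohm/m


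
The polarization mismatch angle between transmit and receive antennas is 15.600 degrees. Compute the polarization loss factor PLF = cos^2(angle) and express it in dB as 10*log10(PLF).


PLF_linear = cos^2(15.600 deg) = 0.9276821
PLF_dB = 10 * log10(0.9276821) = -0.3260 dB

-0.3260 dB


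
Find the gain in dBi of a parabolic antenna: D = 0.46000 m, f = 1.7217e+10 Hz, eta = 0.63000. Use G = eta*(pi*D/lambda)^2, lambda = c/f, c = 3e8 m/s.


lambda = c / f = 3.0000e+08 / 1.7217e+10 = 0.01742464 m
G_linear = 0.63000 * (pi * 0.46000 / 0.01742464)^2 = 4333.396
G_dBi = 10 * log10(4333.396) = 36.37 dBi

36.37 dBi


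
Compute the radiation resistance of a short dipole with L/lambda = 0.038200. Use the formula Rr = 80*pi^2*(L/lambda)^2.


Rr = 80 * pi^2 * (0.038200)^2 = 80 * 9.869604 * 1.459240e-03 = 1.152 ohm

1.152 ohm


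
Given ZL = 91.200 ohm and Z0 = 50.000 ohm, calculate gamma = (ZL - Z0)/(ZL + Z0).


gamma = (91.200 - 50.000) / (91.200 + 50.000) = 0.2918

0.2918


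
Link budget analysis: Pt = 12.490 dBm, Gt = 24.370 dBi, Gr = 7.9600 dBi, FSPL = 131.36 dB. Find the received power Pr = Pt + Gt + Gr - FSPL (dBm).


Pr = 12.490 + 24.370 + 7.9600 - 131.36 = -86.54 dBm

-86.54 dBm


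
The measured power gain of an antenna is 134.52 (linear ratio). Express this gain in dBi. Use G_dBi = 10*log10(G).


G_dBi = 10 * log10(134.52) = 21.29 dBi

21.29 dBi


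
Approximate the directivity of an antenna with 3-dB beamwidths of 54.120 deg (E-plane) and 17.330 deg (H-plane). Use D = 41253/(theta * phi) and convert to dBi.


D_linear = 41253 / (54.120 * 17.330) = 43.98445
D_dBi = 10 * log10(43.98445) = 16.43 dBi

16.43 dBi


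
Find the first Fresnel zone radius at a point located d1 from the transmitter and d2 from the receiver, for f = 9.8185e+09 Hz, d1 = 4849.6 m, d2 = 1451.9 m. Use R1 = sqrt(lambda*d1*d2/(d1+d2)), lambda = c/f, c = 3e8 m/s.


lambda = c / f = 3.0000e+08 / 9.8185e+09 = 0.03055457 m
R1 = sqrt(0.03055457 * 4849.6 * 1451.9 / (4849.6 + 1451.9)) = 5.843 m

5.843 m


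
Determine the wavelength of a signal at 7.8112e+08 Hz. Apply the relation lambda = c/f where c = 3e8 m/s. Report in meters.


lambda = c / f = 3.0000e+08 / 7.8112e+08 = 0.3841 m

0.3841 m


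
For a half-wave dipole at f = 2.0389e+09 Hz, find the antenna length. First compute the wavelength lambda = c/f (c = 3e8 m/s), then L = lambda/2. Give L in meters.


lambda = c / f = 3.0000e+08 / 2.0389e+09 = 0.1471382 m
L = lambda / 2 = 0.1471382 / 2 = 0.07357 m

0.07357 m


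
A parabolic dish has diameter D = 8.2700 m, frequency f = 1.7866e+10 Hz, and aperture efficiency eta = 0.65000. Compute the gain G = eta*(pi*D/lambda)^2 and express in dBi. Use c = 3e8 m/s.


lambda = c / f = 3.0000e+08 / 1.7866e+10 = 0.01679167 m
G_linear = 0.65000 * (pi * 8.2700 / 0.01679167)^2 = 1.556096e+06
G_dBi = 10 * log10(1.556096e+06) = 61.92 dBi

61.92 dBi


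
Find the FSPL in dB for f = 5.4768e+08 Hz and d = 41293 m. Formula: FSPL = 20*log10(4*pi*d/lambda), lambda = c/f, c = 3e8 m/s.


lambda = c / f = 3.0000e+08 / 5.4768e+08 = 0.5477651 m
FSPL = 20 * log10(4*pi*41293/0.5477651) = 119.5 dB

119.5 dB


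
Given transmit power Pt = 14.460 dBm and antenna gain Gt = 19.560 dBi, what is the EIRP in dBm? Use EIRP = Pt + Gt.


EIRP = Pt + Gt = 14.460 + 19.560 = 34.02 dBm

34.02 dBm


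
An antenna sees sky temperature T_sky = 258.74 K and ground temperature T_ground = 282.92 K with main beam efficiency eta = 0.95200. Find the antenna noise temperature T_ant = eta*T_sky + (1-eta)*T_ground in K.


T_ant = 0.95200 * 258.74 + (1 - 0.95200) * 282.92 = 259.9 K

259.9 K


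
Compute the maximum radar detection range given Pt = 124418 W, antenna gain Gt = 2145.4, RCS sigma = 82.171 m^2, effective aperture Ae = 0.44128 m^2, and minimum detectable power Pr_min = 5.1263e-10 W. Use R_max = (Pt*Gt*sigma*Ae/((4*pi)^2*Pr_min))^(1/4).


R^4 = 124418*2145.4*82.171*0.44128 / ((4*pi)^2 * 5.1263e-10) = 1.195640e+17
R_max = 1.195640e+17^0.25 = 18595 m

18595 m


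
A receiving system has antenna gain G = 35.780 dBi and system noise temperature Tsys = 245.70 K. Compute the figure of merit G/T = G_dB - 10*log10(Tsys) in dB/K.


G/T = 35.780 - 10*log10(245.70) = 35.780 - 23.90405 = 11.88 dB/K

11.88 dB/K


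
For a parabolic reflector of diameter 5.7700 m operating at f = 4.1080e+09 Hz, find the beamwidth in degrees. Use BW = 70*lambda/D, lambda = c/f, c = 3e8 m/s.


lambda = c / f = 3.0000e+08 / 4.1080e+09 = 0.07302824 m
BW = 70 * 0.07302824 / 5.7700 = 0.8860 deg

0.8860 deg


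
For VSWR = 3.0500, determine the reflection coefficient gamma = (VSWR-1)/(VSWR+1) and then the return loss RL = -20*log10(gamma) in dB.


gamma = (3.0500 - 1) / (3.0500 + 1) = 0.5061728
RL = -20 * log10(0.5061728) = 5.914 dB

5.914 dB


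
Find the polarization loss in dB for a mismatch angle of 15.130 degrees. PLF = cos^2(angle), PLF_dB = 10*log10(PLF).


PLF_linear = cos^2(15.130 deg) = 0.9318738
PLF_dB = 10 * log10(0.9318738) = -0.3064 dB

-0.3064 dB


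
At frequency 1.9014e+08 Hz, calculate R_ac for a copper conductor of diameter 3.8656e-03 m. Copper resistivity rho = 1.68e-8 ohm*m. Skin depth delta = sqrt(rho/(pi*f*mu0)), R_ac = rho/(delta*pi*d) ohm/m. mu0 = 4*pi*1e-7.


delta = sqrt(1.68e-8 / (pi * 1.9014e+08 * 4*pi*1e-7)) = 4.730837e-06 m
R_ac = 1.68e-8 / (4.730837e-06 * pi * 3.8656e-03) = 0.2924 ohm/m

0.2924 ohm/m


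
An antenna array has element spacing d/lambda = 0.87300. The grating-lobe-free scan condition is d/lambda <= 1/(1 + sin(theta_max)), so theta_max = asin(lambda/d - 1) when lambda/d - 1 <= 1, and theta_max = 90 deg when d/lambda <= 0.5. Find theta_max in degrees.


lambda/d - 1 = 1/0.87300 - 1 = 0.1454754
theta_max = asin(0.1454754) = 8.365 deg

8.365 deg


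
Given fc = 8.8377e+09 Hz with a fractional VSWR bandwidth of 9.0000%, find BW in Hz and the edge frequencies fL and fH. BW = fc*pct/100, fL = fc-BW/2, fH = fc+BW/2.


BW = 8.8377e+09 * 9.0000/100 = 7.953930e+08 Hz
fL = 8.8377e+09 - 7.953930e+08/2 = 8.440e+09 Hz
fH = 8.8377e+09 + 7.953930e+08/2 = 9.235e+09 Hz

BW=7.954e+08 Hz, fL=8.440e+09 Hz, fH=9.235e+09 Hz


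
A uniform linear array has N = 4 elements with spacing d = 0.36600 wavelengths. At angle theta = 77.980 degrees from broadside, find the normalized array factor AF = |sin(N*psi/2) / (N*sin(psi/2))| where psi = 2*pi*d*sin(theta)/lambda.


psi = 2*pi*0.36600*sin(77.980 deg) = 2.249226 rad
AF = |sin(4*2.249226/2) / (4*sin(2.249226/2))| = 0.2708

0.2708


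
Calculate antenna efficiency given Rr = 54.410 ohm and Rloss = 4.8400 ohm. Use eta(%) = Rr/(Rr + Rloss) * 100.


eta = 54.410 / (54.410 + 4.8400) * 100 = 91.83%

91.83%


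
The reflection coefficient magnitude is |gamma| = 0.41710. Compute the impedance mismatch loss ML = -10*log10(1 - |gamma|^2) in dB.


ML = -10 * log10(1 - 0.41710^2) = -10 * log10(0.82602759) = 0.8301 dB

0.8301 dB


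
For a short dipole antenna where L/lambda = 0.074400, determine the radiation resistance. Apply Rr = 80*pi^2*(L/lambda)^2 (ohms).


Rr = 80 * pi^2 * (0.074400)^2 = 80 * 9.869604 * 5.535360e-03 = 4.371 ohm

4.371 ohm


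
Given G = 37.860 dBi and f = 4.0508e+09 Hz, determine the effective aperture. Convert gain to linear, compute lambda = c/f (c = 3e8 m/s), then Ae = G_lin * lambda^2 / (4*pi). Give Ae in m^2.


lambda = c / f = 3.0000e+08 / 4.0508e+09 = 0.07405945 m
G_linear = 10^(37.860/10) = 6109.420
Ae = G_linear * lambda^2 / (4*pi) = 6109.420 * 0.07405945^2 / (4*pi) = 2.667 m^2

2.667 m^2


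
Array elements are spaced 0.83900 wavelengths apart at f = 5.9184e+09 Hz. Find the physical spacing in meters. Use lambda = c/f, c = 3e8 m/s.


lambda = c / f = 3.0000e+08 / 5.9184e+09 = 0.05068938 m
d = 0.83900 * 0.05068938 = 0.04253 m

0.04253 m


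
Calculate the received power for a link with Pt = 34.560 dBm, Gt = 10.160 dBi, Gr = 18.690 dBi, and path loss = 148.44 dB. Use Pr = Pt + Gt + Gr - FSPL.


Pr = 34.560 + 10.160 + 18.690 - 148.44 = -85.03 dBm

-85.03 dBm


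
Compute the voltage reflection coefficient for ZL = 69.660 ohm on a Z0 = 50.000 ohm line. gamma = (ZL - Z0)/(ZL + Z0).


gamma = (69.660 - 50.000) / (69.660 + 50.000) = 0.1643

0.1643


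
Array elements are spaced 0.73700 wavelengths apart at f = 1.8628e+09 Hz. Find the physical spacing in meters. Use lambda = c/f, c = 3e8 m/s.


lambda = c / f = 3.0000e+08 / 1.8628e+09 = 0.1610479 m
d = 0.73700 * 0.1610479 = 0.1187 m

0.1187 m


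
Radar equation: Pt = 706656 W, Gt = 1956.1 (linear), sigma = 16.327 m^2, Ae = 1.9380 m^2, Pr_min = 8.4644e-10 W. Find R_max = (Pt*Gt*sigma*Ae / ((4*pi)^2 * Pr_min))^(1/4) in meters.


R^4 = 706656*1956.1*16.327*1.9380 / ((4*pi)^2 * 8.4644e-10) = 3.272227e+17
R_max = 3.272227e+17^0.25 = 23917 m

23917 m


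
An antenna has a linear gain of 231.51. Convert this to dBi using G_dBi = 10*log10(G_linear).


G_dBi = 10 * log10(231.51) = 23.65 dBi

23.65 dBi


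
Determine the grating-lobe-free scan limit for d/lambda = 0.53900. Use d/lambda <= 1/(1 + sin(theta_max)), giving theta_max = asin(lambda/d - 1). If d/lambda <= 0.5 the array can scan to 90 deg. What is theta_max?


lambda/d - 1 = 1/0.53900 - 1 = 0.8552876
theta_max = asin(0.8552876) = 58.79 deg

58.79 deg


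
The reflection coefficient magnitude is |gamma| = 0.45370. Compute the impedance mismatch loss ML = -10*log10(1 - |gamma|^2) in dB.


ML = -10 * log10(1 - 0.45370^2) = -10 * log10(0.79415631) = 1.001 dB

1.001 dB


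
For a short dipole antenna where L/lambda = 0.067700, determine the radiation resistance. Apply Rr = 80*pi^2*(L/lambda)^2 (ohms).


Rr = 80 * pi^2 * (0.067700)^2 = 80 * 9.869604 * 4.583290e-03 = 3.619 ohm

3.619 ohm


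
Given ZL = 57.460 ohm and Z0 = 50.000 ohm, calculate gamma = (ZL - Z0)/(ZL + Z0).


gamma = (57.460 - 50.000) / (57.460 + 50.000) = 0.06942

0.06942


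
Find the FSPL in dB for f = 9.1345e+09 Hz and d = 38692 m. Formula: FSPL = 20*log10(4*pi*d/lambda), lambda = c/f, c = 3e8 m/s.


lambda = c / f = 3.0000e+08 / 9.1345e+09 = 0.03284252 m
FSPL = 20 * log10(4*pi*38692/0.03284252) = 143.4 dB

143.4 dB


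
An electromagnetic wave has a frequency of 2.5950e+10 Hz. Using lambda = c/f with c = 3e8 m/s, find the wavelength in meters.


lambda = c / f = 3.0000e+08 / 2.5950e+10 = 0.01156 m

0.01156 m


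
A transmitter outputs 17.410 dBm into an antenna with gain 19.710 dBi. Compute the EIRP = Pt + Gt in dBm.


EIRP = Pt + Gt = 17.410 + 19.710 = 37.12 dBm

37.12 dBm


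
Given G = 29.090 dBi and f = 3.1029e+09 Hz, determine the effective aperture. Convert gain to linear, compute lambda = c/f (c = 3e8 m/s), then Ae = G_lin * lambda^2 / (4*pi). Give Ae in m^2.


lambda = c / f = 3.0000e+08 / 3.1029e+09 = 0.09668375 m
G_linear = 10^(29.090/10) = 810.9611
Ae = G_linear * lambda^2 / (4*pi) = 810.9611 * 0.09668375^2 / (4*pi) = 0.6032 m^2

0.6032 m^2


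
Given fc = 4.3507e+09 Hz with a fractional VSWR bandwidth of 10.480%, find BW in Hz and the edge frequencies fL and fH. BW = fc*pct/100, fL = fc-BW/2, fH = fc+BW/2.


BW = 4.3507e+09 * 10.480/100 = 4.559534e+08 Hz
fL = 4.3507e+09 - 4.559534e+08/2 = 4.123e+09 Hz
fH = 4.3507e+09 + 4.559534e+08/2 = 4.579e+09 Hz

BW=4.560e+08 Hz, fL=4.123e+09 Hz, fH=4.579e+09 Hz


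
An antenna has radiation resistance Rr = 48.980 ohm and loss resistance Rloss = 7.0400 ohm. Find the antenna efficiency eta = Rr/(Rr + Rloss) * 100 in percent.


eta = 48.980 / (48.980 + 7.0400) * 100 = 87.43%

87.43%


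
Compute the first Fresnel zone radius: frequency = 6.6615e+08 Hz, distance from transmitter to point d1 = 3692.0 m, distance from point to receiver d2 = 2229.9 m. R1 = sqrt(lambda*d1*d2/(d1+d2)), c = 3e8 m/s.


lambda = c / f = 3.0000e+08 / 6.6615e+08 = 0.4503490 m
R1 = sqrt(0.4503490 * 3692.0 * 2229.9 / (3692.0 + 2229.9)) = 25.02 m

25.02 m


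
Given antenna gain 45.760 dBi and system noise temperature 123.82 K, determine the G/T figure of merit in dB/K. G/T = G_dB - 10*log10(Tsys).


G/T = 45.760 - 10*log10(123.82) = 45.760 - 20.92791 = 24.83 dB/K

24.83 dB/K


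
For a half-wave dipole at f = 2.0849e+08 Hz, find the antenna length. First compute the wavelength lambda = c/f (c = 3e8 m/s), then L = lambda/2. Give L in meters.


lambda = c / f = 3.0000e+08 / 2.0849e+08 = 1.438918 m
L = lambda / 2 = 1.438918 / 2 = 0.7195 m

0.7195 m


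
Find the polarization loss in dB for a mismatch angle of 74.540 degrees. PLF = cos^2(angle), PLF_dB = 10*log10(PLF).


PLF_linear = cos^2(74.540 deg) = 0.07105720
PLF_dB = 10 * log10(0.07105720) = -11.48 dB

-11.48 dB


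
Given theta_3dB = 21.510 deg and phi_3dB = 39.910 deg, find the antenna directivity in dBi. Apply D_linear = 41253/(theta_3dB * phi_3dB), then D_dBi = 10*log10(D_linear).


D_linear = 41253 / (21.510 * 39.910) = 48.05443
D_dBi = 10 * log10(48.05443) = 16.82 dBi

16.82 dBi


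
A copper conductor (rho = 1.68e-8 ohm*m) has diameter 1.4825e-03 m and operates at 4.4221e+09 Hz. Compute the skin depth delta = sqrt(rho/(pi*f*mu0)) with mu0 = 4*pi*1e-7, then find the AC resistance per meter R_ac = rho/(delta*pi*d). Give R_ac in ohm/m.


delta = sqrt(1.68e-8 / (pi * 4.4221e+09 * 4*pi*1e-7)) = 9.809808e-07 m
R_ac = 1.68e-8 / (9.809808e-07 * pi * 1.4825e-03) = 3.677 ohm/m

3.677 ohm/m


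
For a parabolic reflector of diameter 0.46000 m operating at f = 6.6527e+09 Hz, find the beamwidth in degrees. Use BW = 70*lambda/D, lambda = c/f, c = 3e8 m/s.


lambda = c / f = 3.0000e+08 / 6.6527e+09 = 0.04509447 m
BW = 70 * 0.04509447 / 0.46000 = 6.862 deg

6.862 deg


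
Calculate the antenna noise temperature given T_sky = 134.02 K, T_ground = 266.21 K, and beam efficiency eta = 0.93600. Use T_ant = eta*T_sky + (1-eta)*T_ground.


T_ant = 0.93600 * 134.02 + (1 - 0.93600) * 266.21 = 142.5 K

142.5 K


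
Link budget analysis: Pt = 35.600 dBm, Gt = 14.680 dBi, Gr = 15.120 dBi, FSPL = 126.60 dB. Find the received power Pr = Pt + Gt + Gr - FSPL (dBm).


Pr = 35.600 + 14.680 + 15.120 - 126.60 = -61.20 dBm

-61.20 dBm


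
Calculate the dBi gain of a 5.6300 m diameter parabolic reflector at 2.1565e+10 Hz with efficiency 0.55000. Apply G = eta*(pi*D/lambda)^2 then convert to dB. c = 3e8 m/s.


lambda = c / f = 3.0000e+08 / 2.1565e+10 = 0.01391143 m
G_linear = 0.55000 * (pi * 5.6300 / 0.01391143)^2 = 889069.4
G_dBi = 10 * log10(889069.4) = 59.49 dBi

59.49 dBi


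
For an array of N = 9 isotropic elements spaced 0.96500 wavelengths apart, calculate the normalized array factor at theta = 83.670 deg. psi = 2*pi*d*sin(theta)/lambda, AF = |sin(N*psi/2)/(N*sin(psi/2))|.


psi = 2*pi*0.96500*sin(83.670 deg) = 6.026308 rad
AF = |sin(9*6.026308/2) / (9*sin(6.026308/2))| = 0.7939

0.7939


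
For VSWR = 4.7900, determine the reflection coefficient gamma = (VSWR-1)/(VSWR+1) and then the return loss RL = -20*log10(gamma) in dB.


gamma = (4.7900 - 1) / (4.7900 + 1) = 0.6545769
RL = -20 * log10(0.6545769) = 3.681 dB

3.681 dB


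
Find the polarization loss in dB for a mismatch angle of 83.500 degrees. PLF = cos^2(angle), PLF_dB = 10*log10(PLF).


PLF_linear = cos^2(83.500 deg) = 0.01281497
PLF_dB = 10 * log10(0.01281497) = -18.92 dB

-18.92 dB


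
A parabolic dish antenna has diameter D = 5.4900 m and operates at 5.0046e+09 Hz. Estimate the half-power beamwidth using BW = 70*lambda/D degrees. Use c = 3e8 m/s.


lambda = c / f = 3.0000e+08 / 5.0046e+09 = 0.05994485 m
BW = 70 * 0.05994485 / 5.4900 = 0.7643 deg

0.7643 deg


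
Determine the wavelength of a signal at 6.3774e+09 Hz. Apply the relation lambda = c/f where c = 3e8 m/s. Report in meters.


lambda = c / f = 3.0000e+08 / 6.3774e+09 = 0.04704 m

0.04704 m


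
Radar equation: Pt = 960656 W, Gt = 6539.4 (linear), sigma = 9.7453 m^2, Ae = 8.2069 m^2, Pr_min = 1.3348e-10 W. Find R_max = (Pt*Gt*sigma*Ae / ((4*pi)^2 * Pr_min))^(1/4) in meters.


R^4 = 960656*6539.4*9.7453*8.2069 / ((4*pi)^2 * 1.3348e-10) = 2.383660e+19
R_max = 2.383660e+19^0.25 = 69873 m

69873 m


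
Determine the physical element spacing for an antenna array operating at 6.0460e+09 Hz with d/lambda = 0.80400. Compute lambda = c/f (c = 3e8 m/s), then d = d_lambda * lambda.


lambda = c / f = 3.0000e+08 / 6.0460e+09 = 0.04961958 m
d = 0.80400 * 0.04961958 = 0.03989 m

0.03989 m


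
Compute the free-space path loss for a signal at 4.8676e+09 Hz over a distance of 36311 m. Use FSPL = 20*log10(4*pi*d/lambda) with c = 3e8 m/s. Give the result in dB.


lambda = c / f = 3.0000e+08 / 4.8676e+09 = 0.06163202 m
FSPL = 20 * log10(4*pi*36311/0.06163202) = 137.4 dB

137.4 dB


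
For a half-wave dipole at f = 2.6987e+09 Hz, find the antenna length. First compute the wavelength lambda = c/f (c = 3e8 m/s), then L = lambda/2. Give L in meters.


lambda = c / f = 3.0000e+08 / 2.6987e+09 = 0.1111646 m
L = lambda / 2 = 0.1111646 / 2 = 0.05558 m

0.05558 m


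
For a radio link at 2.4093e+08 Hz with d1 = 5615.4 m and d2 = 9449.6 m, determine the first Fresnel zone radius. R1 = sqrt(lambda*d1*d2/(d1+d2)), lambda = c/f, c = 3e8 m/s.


lambda = c / f = 3.0000e+08 / 2.4093e+08 = 1.245175 m
R1 = sqrt(1.245175 * 5615.4 * 9449.6 / (5615.4 + 9449.6)) = 66.23 m

66.23 m


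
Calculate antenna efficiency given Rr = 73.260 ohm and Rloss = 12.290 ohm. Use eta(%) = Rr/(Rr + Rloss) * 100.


eta = 73.260 / (73.260 + 12.290) * 100 = 85.63%

85.63%


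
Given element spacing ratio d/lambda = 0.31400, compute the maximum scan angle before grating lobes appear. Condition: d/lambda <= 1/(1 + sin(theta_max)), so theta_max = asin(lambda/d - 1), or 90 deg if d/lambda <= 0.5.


lambda/d - 1 = 1/0.31400 - 1 = 2.184713 >= 1
d/lambda <= 0.5, so the array can scan to endfire without grating lobes: theta_max = 90 deg

90 deg


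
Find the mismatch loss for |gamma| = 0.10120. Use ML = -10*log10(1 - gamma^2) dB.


ML = -10 * log10(1 - 0.10120^2) = -10 * log10(0.98975856) = 0.04471 dB

0.04471 dB


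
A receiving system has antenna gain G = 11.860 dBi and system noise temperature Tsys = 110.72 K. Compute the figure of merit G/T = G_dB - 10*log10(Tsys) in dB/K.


G/T = 11.860 - 10*log10(110.72) = 11.860 - 20.44226 = -8.582 dB/K

-8.582 dB/K


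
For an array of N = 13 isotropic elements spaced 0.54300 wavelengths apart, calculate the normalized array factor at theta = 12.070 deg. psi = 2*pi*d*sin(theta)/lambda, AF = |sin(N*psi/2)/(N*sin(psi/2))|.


psi = 2*pi*0.54300*sin(12.070 deg) = 0.7134234 rad
AF = |sin(13*0.7134234/2) / (13*sin(0.7134234/2))| = 0.2197

0.2197


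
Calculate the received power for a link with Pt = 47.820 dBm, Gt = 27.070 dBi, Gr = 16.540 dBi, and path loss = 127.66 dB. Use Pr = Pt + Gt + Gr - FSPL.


Pr = 47.820 + 27.070 + 16.540 - 127.66 = -36.23 dBm

-36.23 dBm


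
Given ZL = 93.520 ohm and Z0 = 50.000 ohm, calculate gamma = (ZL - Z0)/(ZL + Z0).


gamma = (93.520 - 50.000) / (93.520 + 50.000) = 0.3032

0.3032


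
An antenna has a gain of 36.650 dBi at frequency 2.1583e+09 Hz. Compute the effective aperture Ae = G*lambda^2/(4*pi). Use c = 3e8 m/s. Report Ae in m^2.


lambda = c / f = 3.0000e+08 / 2.1583e+09 = 0.1389983 m
G_linear = 10^(36.650/10) = 4623.810
Ae = G_linear * lambda^2 / (4*pi) = 4623.810 * 0.1389983^2 / (4*pi) = 7.109 m^2

7.109 m^2


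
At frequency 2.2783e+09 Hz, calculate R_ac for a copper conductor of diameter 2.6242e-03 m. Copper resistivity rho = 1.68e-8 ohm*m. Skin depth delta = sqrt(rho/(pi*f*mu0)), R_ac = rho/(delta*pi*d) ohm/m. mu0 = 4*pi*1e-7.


delta = sqrt(1.68e-8 / (pi * 2.2783e+09 * 4*pi*1e-7)) = 1.366688e-06 m
R_ac = 1.68e-8 / (1.366688e-06 * pi * 2.6242e-03) = 1.491 ohm/m

1.491 ohm/m


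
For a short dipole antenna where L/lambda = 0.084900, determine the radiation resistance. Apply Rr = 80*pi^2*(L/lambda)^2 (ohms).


Rr = 80 * pi^2 * (0.084900)^2 = 80 * 9.869604 * 7.208010e-03 = 5.691 ohm

5.691 ohm


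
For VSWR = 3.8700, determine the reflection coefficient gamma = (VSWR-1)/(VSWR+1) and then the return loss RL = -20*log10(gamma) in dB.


gamma = (3.8700 - 1) / (3.8700 + 1) = 0.5893224
RL = -20 * log10(0.5893224) = 4.593 dB

4.593 dB


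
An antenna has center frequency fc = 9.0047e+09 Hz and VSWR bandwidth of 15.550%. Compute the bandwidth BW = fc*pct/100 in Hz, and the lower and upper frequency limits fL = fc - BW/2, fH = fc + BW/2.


BW = 9.0047e+09 * 15.550/100 = 1.400231e+09 Hz
fL = 9.0047e+09 - 1.400231e+09/2 = 8.305e+09 Hz
fH = 9.0047e+09 + 1.400231e+09/2 = 9.705e+09 Hz

BW=1.400e+09 Hz, fL=8.305e+09 Hz, fH=9.705e+09 Hz


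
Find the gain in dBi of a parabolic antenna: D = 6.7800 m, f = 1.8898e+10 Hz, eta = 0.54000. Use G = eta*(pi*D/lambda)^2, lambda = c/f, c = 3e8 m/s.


lambda = c / f = 3.0000e+08 / 1.8898e+10 = 0.01587470 m
G_linear = 0.54000 * (pi * 6.7800 / 0.01587470)^2 = 972169.2
G_dBi = 10 * log10(972169.2) = 59.88 dBi

59.88 dBi


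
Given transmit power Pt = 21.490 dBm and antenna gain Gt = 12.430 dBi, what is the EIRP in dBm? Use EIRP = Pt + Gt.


EIRP = Pt + Gt = 21.490 + 12.430 = 33.92 dBm

33.92 dBm


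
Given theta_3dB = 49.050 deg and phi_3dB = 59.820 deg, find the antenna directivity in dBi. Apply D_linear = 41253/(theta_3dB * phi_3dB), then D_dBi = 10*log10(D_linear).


D_linear = 41253 / (49.050 * 59.820) = 14.05951
D_dBi = 10 * log10(14.05951) = 11.48 dBi

11.48 dBi


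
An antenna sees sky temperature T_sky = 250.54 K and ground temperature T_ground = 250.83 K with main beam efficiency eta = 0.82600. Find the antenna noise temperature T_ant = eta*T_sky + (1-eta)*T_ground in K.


T_ant = 0.82600 * 250.54 + (1 - 0.82600) * 250.83 = 250.6 K

250.6 K


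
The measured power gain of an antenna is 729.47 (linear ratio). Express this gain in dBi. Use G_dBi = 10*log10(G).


G_dBi = 10 * log10(729.47) = 28.63 dBi

28.63 dBi


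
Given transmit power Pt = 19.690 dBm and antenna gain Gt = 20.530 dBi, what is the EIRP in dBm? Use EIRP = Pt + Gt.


EIRP = Pt + Gt = 19.690 + 20.530 = 40.22 dBm

40.22 dBm
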